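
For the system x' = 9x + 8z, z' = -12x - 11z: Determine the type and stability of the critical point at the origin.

A = [[9,8],[-12,-11]]; det(A-λI) = λ^2 + 2λ - 3.
λ = -3, 1: opposite signs.

saddle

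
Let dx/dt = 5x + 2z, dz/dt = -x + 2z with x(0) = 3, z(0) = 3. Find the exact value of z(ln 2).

A = [[5,2],[-1,2]]; eigenvalues λ = 4, 3.
Eigenvectors: (2,-1) for λ=4, (-1,1) for λ=3.
From the initial condition, c_1 = 6, c_2 = 9.
z(ln 2) = (6)(2^4)(-1) + (9)(2^3)(1) = -24.

-24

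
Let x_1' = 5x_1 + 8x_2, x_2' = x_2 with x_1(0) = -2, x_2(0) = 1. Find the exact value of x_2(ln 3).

A = [[5,8],[0,1]]; eigenvalues λ = 5, 1.
Eigenvectors: (1,0) for λ=5, (-2,1) for λ=1.
From the initial condition, c_1 = 0, c_2 = 1.
x_2(ln 3) = (0)(3^5)(0) + (1)(3^1)(1) = 3.

3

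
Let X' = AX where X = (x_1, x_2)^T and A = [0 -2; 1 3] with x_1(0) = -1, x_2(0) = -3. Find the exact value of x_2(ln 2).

A = [[0,-2],[1,3]]; eigenvalues λ = 2, 1.
Eigenvectors: (1,-1) for λ=2, (-2,1) for λ=1.
From the initial condition, c_1 = 7, c_2 = 4.
x_2(ln 2) = (7)(2^2)(-1) + (4)(2^1)(1) = -20.

-20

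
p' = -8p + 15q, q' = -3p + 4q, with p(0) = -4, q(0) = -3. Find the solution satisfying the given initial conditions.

Coefficient matrix A = [[-8, 15], [-3, 4]].
Characteristic polynomial det(A - λI) = λ^2 + 4λ + 13 = 0.
Eigenvalues λ = -2 ± 3i (complex conjugate pair).
For λ=-2+3i: an eigenvector is (-2,-1) - i(-1,0) = (-2 + i, -1).
A real fundamental pair from Re and Im of e^((-2+3i)t)v: X_1 = e^(-2t)(cos(3t)·(-2,-1) + sin(3t)·(-1,0)), X_2 = e^(-2t)(sin(3t)·(-2,-1) - cos(3t)·(-1,0)).
General solution: c_1X_1 + c_2X_2.
Applying p(0)=-4, q(0)=-3 gives c_1=3, c_2=2.

p(t) = -7e^(-2t)sin(3t) - 4e^(-2t)cos(3t), q(t) = -2e^(-2t)sin(3t) - 3e^(-2t)cos(3t)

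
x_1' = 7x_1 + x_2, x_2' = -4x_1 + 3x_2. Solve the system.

Coefficient matrix A = [[7, 1], [-4, 3]].
Characteristic polynomial det(A - λI) = λ^2 - 10λ + 25 = 0.
Single eigenvalue λ = 5 with algebraic multiplicity 2.
Eigenvector v = (1,-2); generalized eigenvector w with (A-λI)w=v is (-1,3).
General solution: e^(5t)[C_1·v + C_2·(t·v + w)].

x_1(t) = C_1e^(5t) + C_2te^(5t) - C_2e^(5t), x_2(t) = -2C_1e^(5t) - 2C_2te^(5t) + 3C_2e^(5t)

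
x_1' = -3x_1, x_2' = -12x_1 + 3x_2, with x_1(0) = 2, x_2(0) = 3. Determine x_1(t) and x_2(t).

x_1(t) = 2e^(-3t), x_2(t) = -e^(3t) + 4e^(-3t)

Coefficient matrix A = [[-3, 0], [-12, 3]].
Characteristic polynomial det(A - λI) = λ^2 - 9 = 0.
Eigenvalues λ = 3, -3.
For λ=3: (A-λI) row 1 is [-6, 0], so an eigenvector is (0, -1).
For λ=-3: (A-λI) row 2 is [-12, 6], so an eigenvector is (1, 2).
General solution: c_1e^(3t)(0,-1) + c_2e^(-3t)(1,2).
Applying x_1(0)=2, x_2(0)=3 gives c_1=1, c_2=2.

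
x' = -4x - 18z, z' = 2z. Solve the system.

Coefficient matrix A = [[-4, -18], [0, 2]].
Characteristic polynomial det(A - λI) = λ^2 + 2λ - 8 = 0.
Eigenvalues λ = 2, -4.
For λ=2: (A-λI) row 1 is [-6, -18], so an eigenvector is (-3, 1).
For λ=-4: (A-λI) row 1 is [0, -18], so an eigenvector is (-1, 0).
General solution: c_1e^(2t)(-3,1) + c_2e^(-4t)(-1,0).

x(t) = -3c_1e^(2t) - c_2e^(-4t), z(t) = c_1e^(2t)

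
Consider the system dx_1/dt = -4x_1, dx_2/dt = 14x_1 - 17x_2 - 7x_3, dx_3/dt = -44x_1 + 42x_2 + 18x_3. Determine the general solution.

x_1(t) = C_1e^(-4t), x_2(t) = C_2e^(-3t) - C_3e^(4t), x_3(t) = 2C_1e^(-4t) - 2C_2e^(-3t) + 3C_3e^(4t)

Coefficient matrix A = [[-4, 0, 0], [14, -17, -7], [-44, 42, 18]].
det(A - λI) = 0 gives eigenvalues λ = -4, -3, 4.
For λ=-4: eigenvector (1,0,2).
For λ=-3: eigenvector (0,1,-2).
For λ=4: eigenvector (0,-1,3).
General solution: C_1e^(-4t)(1,0,2) + C_2e^(-3t)(0,1,-2) + C_3e^(4t)(0,-1,3).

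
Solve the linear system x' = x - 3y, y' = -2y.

x(t) = -K_1e^(t) + K_2e^(-2t), y(t) = K_2e^(-2t)

Coefficient matrix A = [[1, -3], [0, -2]].
Characteristic polynomial det(A - λI) = λ^2 + λ - 2 = 0.
Eigenvalues λ = 1, -2.
For λ=1: (A-λI) row 1 is [0, -3], so an eigenvector is (-1, 0).
For λ=-2: (A-λI) row 1 is [3, -3], so an eigenvector is (1, 1).
General solution: K_1e^(t)(-1,0) + K_2e^(-2t)(1,1).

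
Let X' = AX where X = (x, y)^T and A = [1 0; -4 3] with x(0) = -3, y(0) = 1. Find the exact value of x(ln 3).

-9

A = [[1,0],[-4,3]]; eigenvalues λ = 1, 3.
Eigenvectors: (1,2) for λ=1, (0,1) for λ=3.
From the initial condition, c_1 = -3, c_2 = 7.
x(ln 3) = (-3)(3^1)(1) + (7)(3^3)(0) = -9.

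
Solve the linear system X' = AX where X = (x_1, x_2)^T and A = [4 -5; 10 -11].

x_1(t) = -C_1e^(-t) + C_2e^(-6t), x_2(t) = -C_1e^(-t) + 2C_2e^(-6t)

Coefficient matrix A = [[4, -5], [10, -11]].
Characteristic polynomial det(A - λI) = λ^2 + 7λ + 6 = 0.
Eigenvalues λ = -1, -6.
For λ=-1: (A-λI) row 1 is [5, -5], so an eigenvector is (-1, -1).
For λ=-6: (A-λI) row 1 is [10, -5], so an eigenvector is (1, 2).
General solution: C_1e^(-t)(-1,-1) + C_2e^(-6t)(1,2).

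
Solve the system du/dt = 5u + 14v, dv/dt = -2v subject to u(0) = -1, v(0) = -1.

u(t) = -3e^(5t) + 2e^(-2t), v(t) = -e^(-2t)

Coefficient matrix A = [[5, 14], [0, -2]].
Characteristic polynomial det(A - λI) = λ^2 - 3λ - 10 = 0.
Eigenvalues λ = -2, 5.
For λ=-2: (A-λI) row 1 is [7, 14], so an eigenvector is (2, -1).
For λ=5: (A-λI) row 1 is [0, 14], so an eigenvector is (-1, 0).
General solution: C_1e^(-2t)(2,-1) + C_2e^(5t)(-1,0).
Applying u(0)=-1, v(0)=-1 gives C_1=1, C_2=3.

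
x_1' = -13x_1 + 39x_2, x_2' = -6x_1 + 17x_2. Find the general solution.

x_1(t) = -2c_1e^(2t)sin(3t) + 3c_1e^(2t)cos(3t) + 3c_2e^(2t)sin(3t) + 2c_2e^(2t)cos(3t), x_2(t) = -c_1e^(2t)sin(3t) + c_1e^(2t)cos(3t) + c_2e^(2t)sin(3t) + c_2e^(2t)cos(3t)

Coefficient matrix A = [[-13, 39], [-6, 17]].
Characteristic polynomial det(A - λI) = λ^2 - 4λ + 13 = 0.
Eigenvalues λ = 2 ± 3i (complex conjugate pair).
For λ=2+3i: an eigenvector is (3,1) - i(-2,-1) = (3 + 2i, 1 + i).
A real fundamental pair from Re and Im of e^((2+3i)t)v: X_1 = e^(2t)(cos(3t)·(3,1) + sin(3t)·(-2,-1)), X_2 = e^(2t)(sin(3t)·(3,1) - cos(3t)·(-2,-1)).
General solution: c_1X_1 + c_2X_2.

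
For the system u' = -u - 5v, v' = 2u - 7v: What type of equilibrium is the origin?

stable spiral

A = [[-1,-5],[2,-7]]; det(A-λI) = λ^2 + 8λ + 17.
λ = -4 ± i: negative real part.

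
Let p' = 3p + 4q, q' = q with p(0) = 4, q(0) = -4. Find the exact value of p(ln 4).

-224

A = [[3,4],[0,1]]; eigenvalues λ = 1, 3.
Eigenvectors: (-2,1) for λ=1, (1,0) for λ=3.
From the initial condition, c_1 = -4, c_2 = -4.
p(ln 4) = (-4)(4^1)(-2) + (-4)(4^3)(1) = -224.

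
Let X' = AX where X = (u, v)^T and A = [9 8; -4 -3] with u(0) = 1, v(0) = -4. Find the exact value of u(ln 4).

-6116

A = [[9,8],[-4,-3]]; eigenvalues λ = 1, 5.
Eigenvectors: (1,-1) for λ=1, (-2,1) for λ=5.
From the initial condition, c_1 = 7, c_2 = 3.
u(ln 4) = (7)(4^1)(1) + (3)(4^5)(-2) = -6116.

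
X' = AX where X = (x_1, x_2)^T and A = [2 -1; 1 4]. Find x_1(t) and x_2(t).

Coefficient matrix A = [[2, -1], [1, 4]].
Characteristic polynomial det(A - λI) = λ^2 - 6λ + 9 = 0.
Single eigenvalue λ = 3 with algebraic multiplicity 2.
Eigenvector v = (1,-1); generalized eigenvector w with (A-λI)w=v is (-2,1).
General solution: e^(3t)[C_1·v + C_2·(t·v + w)].

x_1(t) = C_1e^(3t) + C_2te^(3t) - 2C_2e^(3t), x_2(t) = -C_1e^(3t) - C_2te^(3t) + C_2e^(3t)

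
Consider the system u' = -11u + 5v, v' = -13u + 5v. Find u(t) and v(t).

u(t) = c_1e^(-3t)sin(t) - 2c_1e^(-3t)cos(t) - 2c_2e^(-3t)sin(t) - c_2e^(-3t)cos(t), v(t) = 2c_1e^(-3t)sin(t) - 3c_1e^(-3t)cos(t) - 3c_2e^(-3t)sin(t) - 2c_2e^(-3t)cos(t)

Coefficient matrix A = [[-11, 5], [-13, 5]].
Characteristic polynomial det(A - λI) = λ^2 + 6λ + 10 = 0.
Eigenvalues λ = -3 ± i (complex conjugate pair).
For λ=-3+i: an eigenvector is (-2,-3) - i(1,2) = (-2 - i, -3 - 2i).
A real fundamental pair from Re and Im of e^((-3+i)t)v: X_1 = e^(-3t)(cos(t)·(-2,-3) + sin(t)·(1,2)), X_2 = e^(-3t)(sin(t)·(-2,-3) - cos(t)·(1,2)).
General solution: c_1X_1 + c_2X_2.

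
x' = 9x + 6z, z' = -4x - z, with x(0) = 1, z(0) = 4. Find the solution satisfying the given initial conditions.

x(t) = 15e^(5t) - 14e^(3t), z(t) = -10e^(5t) + 14e^(3t)

Coefficient matrix A = [[9, 6], [-4, -1]].
Characteristic polynomial det(A - λI) = λ^2 - 8λ + 15 = 0.
Eigenvalues λ = 3, 5.
For λ=3: (A-λI) row 1 is [6, 6], so an eigenvector is (-1, 1).
For λ=5: (A-λI) row 1 is [4, 6], so an eigenvector is (3, -2).
General solution: C_1e^(3t)(-1,1) + C_2e^(5t)(3,-2).
Applying x(0)=1, z(0)=4 gives C_1=14, C_2=5.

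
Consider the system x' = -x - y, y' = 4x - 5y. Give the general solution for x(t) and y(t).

x(t) = c_1e^(-3t) + c_2te^(-3t) + c_2e^(-3t), y(t) = 2c_1e^(-3t) + 2c_2te^(-3t) + c_2e^(-3t)

Coefficient matrix A = [[-1, -1], [4, -5]].
Characteristic polynomial det(A - λI) = λ^2 + 6λ + 9 = 0.
Single eigenvalue λ = -3 with algebraic multiplicity 2.
Eigenvector v = (1,2); generalized eigenvector w with (A-λI)w=v is (1,1).
General solution: e^(-3t)[c_1·v + c_2·(t·v + w)].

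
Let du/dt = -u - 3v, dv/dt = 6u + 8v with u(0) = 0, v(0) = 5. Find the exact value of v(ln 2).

A = [[-1,-3],[6,8]]; eigenvalues λ = 5, 2.
Eigenvectors: (-1,2) for λ=5, (-1,1) for λ=2.
From the initial condition, c_1 = 5, c_2 = -5.
v(ln 2) = (5)(2^5)(2) + (-5)(2^2)(1) = 300.

300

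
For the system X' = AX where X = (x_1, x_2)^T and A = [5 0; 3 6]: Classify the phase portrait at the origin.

unstable node

A = [[5,0],[3,6]]; det(A-λI) = λ^2 - 11λ + 30.
λ = 5, 6: both positive.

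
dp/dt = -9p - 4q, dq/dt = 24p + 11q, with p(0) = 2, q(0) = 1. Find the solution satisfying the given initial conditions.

Coefficient matrix A = [[-9, -4], [24, 11]].
Characteristic polynomial det(A - λI) = λ^2 - 2λ - 3 = 0.
Eigenvalues λ = 3, -1.
For λ=3: (A-λI) row 1 is [-12, -4], so an eigenvector is (-1, 3).
For λ=-1: (A-λI) row 1 is [-8, -4], so an eigenvector is (-1, 2).
General solution: C_1e^(3t)(-1,3) + C_2e^(-t)(-1,2).
Applying p(0)=2, q(0)=1 gives C_1=5, C_2=-7.

p(t) = -5e^(3t) + 7e^(-t), q(t) = 15e^(3t) - 14e^(-t)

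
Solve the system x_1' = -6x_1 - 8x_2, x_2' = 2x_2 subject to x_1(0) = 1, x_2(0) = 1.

Coefficient matrix A = [[-6, -8], [0, 2]].
Characteristic polynomial det(A - λI) = λ^2 + 4λ - 12 = 0.
Eigenvalues λ = 2, -6.
For λ=2: (A-λI) row 1 is [-8, -8], so an eigenvector is (-1, 1).
For λ=-6: (A-λI) row 1 is [0, -8], so an eigenvector is (-1, 0).
General solution: K_1e^(2t)(-1,1) + K_2e^(-6t)(-1,0).
Applying x_1(0)=1, x_2(0)=1 gives K_1=1, K_2=-2.

x_1(t) = -e^(2t) + 2e^(-6t), x_2(t) = e^(2t)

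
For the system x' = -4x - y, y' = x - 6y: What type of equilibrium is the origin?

stable improper node

A = [[-4,-1],[1,-6]]; det(A-λI) = λ^2 + 10λ + 25.
repeated λ = -5 with a single eigenvector.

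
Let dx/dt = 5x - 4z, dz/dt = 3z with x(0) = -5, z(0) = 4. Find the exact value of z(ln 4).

256

A = [[5,-4],[0,3]]; eigenvalues λ = 3, 5.
Eigenvectors: (2,1) for λ=3, (1,0) for λ=5.
From the initial condition, c_1 = 4, c_2 = -13.
z(ln 4) = (4)(4^3)(1) + (-13)(4^5)(0) = 256.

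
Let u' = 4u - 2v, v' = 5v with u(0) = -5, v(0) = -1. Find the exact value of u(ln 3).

A = [[4,-2],[0,5]]; eigenvalues λ = 4, 5.
Eigenvectors: (1,0) for λ=4, (2,-1) for λ=5.
From the initial condition, c_1 = -7, c_2 = 1.
u(ln 3) = (-7)(3^4)(1) + (1)(3^5)(2) = -81.

-81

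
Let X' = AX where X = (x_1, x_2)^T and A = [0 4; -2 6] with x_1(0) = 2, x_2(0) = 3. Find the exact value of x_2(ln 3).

A = [[0,4],[-2,6]]; eigenvalues λ = 4, 2.
Eigenvectors: (-1,-1) for λ=4, (2,1) for λ=2.
From the initial condition, c_1 = -4, c_2 = -1.
x_2(ln 3) = (-4)(3^4)(-1) + (-1)(3^2)(1) = 315.

315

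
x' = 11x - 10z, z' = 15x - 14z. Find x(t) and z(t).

Coefficient matrix A = [[11, -10], [15, -14]].
Characteristic polynomial det(A - λI) = λ^2 + 3λ - 4 = 0.
Eigenvalues λ = -4, 1.
For λ=-4: (A-λI) row 1 is [15, -10], so an eigenvector is (-2, -3).
For λ=1: (A-λI) row 1 is [10, -10], so an eigenvector is (-1, -1).
General solution: K_1e^(-4t)(-2,-3) + K_2e^(t)(-1,-1).

x(t) = -2K_1e^(-4t) - K_2e^(t), z(t) = -3K_1e^(-4t) - K_2e^(t)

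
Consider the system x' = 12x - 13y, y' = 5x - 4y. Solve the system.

x(t) = -3c_1e^(4t)sin(t) - 2c_1e^(4t)cos(t) - 2c_2e^(4t)sin(t) + 3c_2e^(4t)cos(t), y(t) = -2c_1e^(4t)sin(t) - c_1e^(4t)cos(t) - c_2e^(4t)sin(t) + 2c_2e^(4t)cos(t)

Coefficient matrix A = [[12, -13], [5, -4]].
Characteristic polynomial det(A - λI) = λ^2 - 8λ + 17 = 0.
Eigenvalues λ = 4 ± i (complex conjugate pair).
For λ=4+i: an eigenvector is (-2,-1) - i(-3,-2) = (-2 + 3i, -1 + 2i).
A real fundamental pair from Re and Im of e^((4+i)t)v: X_1 = e^(4t)(cos(t)·(-2,-1) + sin(t)·(-3,-2)), X_2 = e^(4t)(sin(t)·(-2,-1) - cos(t)·(-3,-2)).
General solution: c_1X_1 + c_2X_2.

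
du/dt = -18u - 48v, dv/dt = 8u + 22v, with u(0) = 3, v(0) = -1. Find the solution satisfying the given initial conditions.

u(t) = 3e^(-2t), v(t) = -e^(-2t)

Coefficient matrix A = [[-18, -48], [8, 22]].
Characteristic polynomial det(A - λI) = λ^2 - 4λ - 12 = 0.
Eigenvalues λ = -2, 6.
For λ=-2: (A-λI) row 1 is [-16, -48], so an eigenvector is (-3, 1).
For λ=6: (A-λI) row 1 is [-24, -48], so an eigenvector is (-2, 1).
General solution: K_1e^(-2t)(-3,1) + K_2e^(6t)(-2,1).
Applying u(0)=3, v(0)=-1 gives K_1=-1, K_2=0.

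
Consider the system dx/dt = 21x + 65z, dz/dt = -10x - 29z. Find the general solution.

x(t) = 2K_1e^(-4t)sin(5t) + 3K_1e^(-4t)cos(5t) + 3K_2e^(-4t)sin(5t) - 2K_2e^(-4t)cos(5t), z(t) = -K_1e^(-4t)sin(5t) - K_1e^(-4t)cos(5t) - K_2e^(-4t)sin(5t) + K_2e^(-4t)cos(5t)

Coefficient matrix A = [[21, 65], [-10, -29]].
Characteristic polynomial det(A - λI) = λ^2 + 8λ + 41 = 0.
Eigenvalues λ = -4 ± 5i (complex conjugate pair).
For λ=-4+5i: an eigenvector is (3,-1) - i(2,-1) = (3 - 2i, -1 + i).
A real fundamental pair from Re and Im of e^((-4+5i)t)v: X_1 = e^(-4t)(cos(5t)·(3,-1) + sin(5t)·(2,-1)), X_2 = e^(-4t)(sin(5t)·(3,-1) - cos(5t)·(2,-1)).
General solution: K_1X_1 + K_2X_2.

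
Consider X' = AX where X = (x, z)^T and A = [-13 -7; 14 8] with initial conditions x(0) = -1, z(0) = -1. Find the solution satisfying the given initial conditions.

x(t) = 2e^(t) - 3e^(-6t), z(t) = -4e^(t) + 3e^(-6t)

Coefficient matrix A = [[-13, -7], [14, 8]].
Characteristic polynomial det(A - λI) = λ^2 + 5λ - 6 = 0.
Eigenvalues λ = -6, 1.
For λ=-6: (A-λI) row 1 is [-7, -7], so an eigenvector is (1, -1).
For λ=1: (A-λI) row 1 is [-14, -7], so an eigenvector is (1, -2).
General solution: K_1e^(-6t)(1,-1) + K_2e^(t)(1,-2).
Applying x(0)=-1, z(0)=-1 gives K_1=-3, K_2=2.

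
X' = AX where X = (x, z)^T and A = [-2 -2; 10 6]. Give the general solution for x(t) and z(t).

x(t) = K_1e^(2t)cos(2t) + K_2e^(2t)sin(2t), z(t) = K_1e^(2t)sin(2t) - 2K_1e^(2t)cos(2t) - 2K_2e^(2t)sin(2t) - K_2e^(2t)cos(2t)

Coefficient matrix A = [[-2, -2], [10, 6]].
Characteristic polynomial det(A - λI) = λ^2 - 4λ + 8 = 0.
Eigenvalues λ = 2 ± 2i (complex conjugate pair).
For λ=2+2i: an eigenvector is (1,-2) - i(0,1) = (1, -2 - i).
A real fundamental pair from Re and Im of e^((2+2i)t)v: X_1 = e^(2t)(cos(2t)·(1,-2) + sin(2t)·(0,1)), X_2 = e^(2t)(sin(2t)·(1,-2) - cos(2t)·(0,1)).
General solution: K_1X_1 + K_2X_2.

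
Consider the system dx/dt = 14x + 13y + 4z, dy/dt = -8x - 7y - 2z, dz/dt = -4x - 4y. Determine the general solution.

x(t) = -5C_1e^(2t) - C_2e^(t) - 3C_3e^(4t), y(t) = 4C_1e^(2t) + C_2e^(t) + 2C_3e^(4t), z(t) = 2C_1e^(2t) + C_3e^(4t)

Coefficient matrix A = [[14, 13, 4], [-8, -7, -2], [-4, -4, 0]].
det(A - λI) = 0 gives eigenvalues λ = 2, 1, 4.
For λ=2: eigenvector (-5,4,2).
For λ=1: eigenvector (-1,1,0).
For λ=4: eigenvector (-3,2,1).
General solution: C_1e^(2t)(-5,4,2) + C_2e^(t)(-1,1,0) + C_3e^(4t)(-3,2,1).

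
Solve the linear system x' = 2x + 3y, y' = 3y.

Coefficient matrix A = [[2, 3], [0, 3]].
Characteristic polynomial det(A - λI) = λ^2 - 5λ + 6 = 0.
Eigenvalues λ = 3, 2.
For λ=3: (A-λI) row 1 is [-1, 3], so an eigenvector is (-3, -1).
For λ=2: (A-λI) row 1 is [0, 3], so an eigenvector is (1, 0).
General solution: c_1e^(3t)(-3,-1) + c_2e^(2t)(1,0).

x(t) = -3c_1e^(3t) + c_2e^(2t), y(t) = -c_1e^(3t)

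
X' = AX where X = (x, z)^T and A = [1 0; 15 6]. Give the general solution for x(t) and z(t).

Coefficient matrix A = [[1, 0], [15, 6]].
Characteristic polynomial det(A - λI) = λ^2 - 7λ + 6 = 0.
Eigenvalues λ = 6, 1.
For λ=6: (A-λI) row 1 is [-5, 0], so an eigenvector is (0, 1).
For λ=1: (A-λI) row 2 is [15, 5], so an eigenvector is (-1, 3).
General solution: C_1e^(6t)(0,1) + C_2e^(t)(-1,3).

x(t) = -C_2e^(t), z(t) = C_1e^(6t) + 3C_2e^(t)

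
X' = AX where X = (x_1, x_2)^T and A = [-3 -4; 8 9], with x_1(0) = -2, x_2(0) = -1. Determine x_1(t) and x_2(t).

Coefficient matrix A = [[-3, -4], [8, 9]].
Characteristic polynomial det(A - λI) = λ^2 - 6λ + 5 = 0.
Eigenvalues λ = 5, 1.
For λ=5: (A-λI) row 1 is [-8, -4], so an eigenvector is (1, -2).
For λ=1: (A-λI) row 1 is [-4, -4], so an eigenvector is (-1, 1).
General solution: K_1e^(5t)(1,-2) + K_2e^(t)(-1,1).
Applying x_1(0)=-2, x_2(0)=-1 gives K_1=3, K_2=5.

x_1(t) = 3e^(5t) - 5e^(t), x_2(t) = -6e^(5t) + 5e^(t)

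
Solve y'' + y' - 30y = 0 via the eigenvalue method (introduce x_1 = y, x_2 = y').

Let x_1 = y, x_2 = y'. Then x_1' = x_2 and x_2' = 30x_1 - x_2.
A = [[0,1],[30,-1]]; det(A-λI) = λ^2 + λ - 30.
Eigenvalues λ = 5, -6 with eigenvectors (1,5), (1,-6).

y(t) = K_1e^(5t) + K_2e^(-6t)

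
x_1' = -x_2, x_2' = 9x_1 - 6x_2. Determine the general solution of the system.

x_1(t) = -C_1e^(-3t) - C_2te^(-3t), x_2(t) = -3C_1e^(-3t) - 3C_2te^(-3t) + C_2e^(-3t)

Coefficient matrix A = [[0, -1], [9, -6]].
Characteristic polynomial det(A - λI) = λ^2 + 6λ + 9 = 0.
Single eigenvalue λ = -3 with algebraic multiplicity 2.
Eigenvector v = (-1,-3); generalized eigenvector w with (A-λI)w=v is (0,1).
General solution: e^(-3t)[C_1·v + C_2·(t·v + w)].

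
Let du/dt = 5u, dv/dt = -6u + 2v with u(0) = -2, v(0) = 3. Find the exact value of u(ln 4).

A = [[5,0],[-6,2]]; eigenvalues λ = 2, 5.
Eigenvectors: (0,1) for λ=2, (-1,2) for λ=5.
From the initial condition, c_1 = -1, c_2 = 2.
u(ln 4) = (-1)(4^2)(0) + (2)(4^5)(-1) = -2048.

-2048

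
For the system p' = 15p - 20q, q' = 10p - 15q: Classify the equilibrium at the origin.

saddle

A = [[15,-20],[10,-15]]; det(A-λI) = λ^2 - 25.
λ = -5, 5: opposite signs.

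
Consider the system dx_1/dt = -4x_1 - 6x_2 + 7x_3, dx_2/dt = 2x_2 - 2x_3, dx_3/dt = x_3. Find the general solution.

Coefficient matrix A = [[-4, -6, 7], [0, 2, -2], [0, 0, 1]].
det(A - λI) = 0 gives eigenvalues λ = -4, 2, 1.
For λ=-4: eigenvector (1,0,0).
For λ=2: eigenvector (-1,1,0).
For λ=1: eigenvector (-1,2,1).
General solution: c_1e^(-4t)(1,0,0) + c_2e^(2t)(-1,1,0) + c_3e^(t)(-1,2,1).

x_1(t) = c_1e^(-4t) - c_2e^(2t) - c_3e^(t), x_2(t) = c_2e^(2t) + 2c_3e^(t), x_3(t) = c_3e^(t)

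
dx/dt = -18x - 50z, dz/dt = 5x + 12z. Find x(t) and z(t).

x(t) = 3C_1e^(-3t)sin(5t) - C_1e^(-3t)cos(5t) - C_2e^(-3t)sin(5t) - 3C_2e^(-3t)cos(5t), z(t) = -C_1e^(-3t)sin(5t) + C_2e^(-3t)cos(5t)

Coefficient matrix A = [[-18, -50], [5, 12]].
Characteristic polynomial det(A - λI) = λ^2 + 6λ + 34 = 0.
Eigenvalues λ = -3 ± 5i (complex conjugate pair).
For λ=-3+5i: an eigenvector is (-1,0) - i(3,-1) = (-1 - 3i, 0 + i).
A real fundamental pair from Re and Im of e^((-3+5i)t)v: X_1 = e^(-3t)(cos(5t)·(-1,0) + sin(5t)·(3,-1)), X_2 = e^(-3t)(sin(5t)·(-1,0) - cos(5t)·(3,-1)).
General solution: C_1X_1 + C_2X_2.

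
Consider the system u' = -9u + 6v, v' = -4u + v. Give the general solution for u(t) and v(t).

u(t) = -3K_1e^(-5t) + K_2e^(-3t), v(t) = -2K_1e^(-5t) + K_2e^(-3t)

Coefficient matrix A = [[-9, 6], [-4, 1]].
Characteristic polynomial det(A - λI) = λ^2 + 8λ + 15 = 0.
Eigenvalues λ = -5, -3.
For λ=-5: (A-λI) row 1 is [-4, 6], so an eigenvector is (-3, -2).
For λ=-3: (A-λI) row 1 is [-6, 6], so an eigenvector is (1, 1).
General solution: K_1e^(-5t)(-3,-2) + K_2e^(-3t)(1,1).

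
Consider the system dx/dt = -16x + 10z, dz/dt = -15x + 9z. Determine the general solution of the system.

Coefficient matrix A = [[-16, 10], [-15, 9]].
Characteristic polynomial det(A - λI) = λ^2 + 7λ + 6 = 0.
Eigenvalues λ = -1, -6.
For λ=-1: (A-λI) row 1 is [-15, 10], so an eigenvector is (2, 3).
For λ=-6: (A-λI) row 1 is [-10, 10], so an eigenvector is (-1, -1).
General solution: C_1e^(-t)(2,3) + C_2e^(-6t)(-1,-1).

x(t) = 2C_1e^(-t) - C_2e^(-6t), z(t) = 3C_1e^(-t) - C_2e^(-6t)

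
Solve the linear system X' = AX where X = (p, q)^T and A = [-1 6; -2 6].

p(t) = 3K_1e^(3t) - 2K_2e^(2t), q(t) = 2K_1e^(3t) - K_2e^(2t)

Coefficient matrix A = [[-1, 6], [-2, 6]].
Characteristic polynomial det(A - λI) = λ^2 - 5λ + 6 = 0.
Eigenvalues λ = 3, 2.
For λ=3: (A-λI) row 1 is [-4, 6], so an eigenvector is (3, 2).
For λ=2: (A-λI) row 1 is [-3, 6], so an eigenvector is (-2, -1).
General solution: K_1e^(3t)(3,2) + K_2e^(2t)(-2,-1).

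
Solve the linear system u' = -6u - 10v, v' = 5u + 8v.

Coefficient matrix A = [[-6, -10], [5, 8]].
Characteristic polynomial det(A - λI) = λ^2 - 2λ + 2 = 0.
Eigenvalues λ = 1 ± i (complex conjugate pair).
For λ=1+i: an eigenvector is (-1,1) - i(-3,2) = (-1 + 3i, 1 - 2i).
A real fundamental pair from Re and Im of e^((1+i)t)v: X_1 = e^(t)(cos(t)·(-1,1) + sin(t)·(-3,2)), X_2 = e^(t)(sin(t)·(-1,1) - cos(t)·(-3,2)).
General solution: c_1X_1 + c_2X_2.

u(t) = -3c_1e^(t)sin(t) - c_1e^(t)cos(t) - c_2e^(t)sin(t) + 3c_2e^(t)cos(t), v(t) = 2c_1e^(t)sin(t) + c_1e^(t)cos(t) + c_2e^(t)sin(t) - 2c_2e^(t)cos(t)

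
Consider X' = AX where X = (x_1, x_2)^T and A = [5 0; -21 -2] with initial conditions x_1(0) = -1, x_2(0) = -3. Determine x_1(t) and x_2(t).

x_1(t) = -e^(5t), x_2(t) = 3e^(5t) - 6e^(-2t)

Coefficient matrix A = [[5, 0], [-21, -2]].
Characteristic polynomial det(A - λI) = λ^2 - 3λ - 10 = 0.
Eigenvalues λ = 5, -2.
For λ=5: (A-λI) row 2 is [-21, -7], so an eigenvector is (-1, 3).
For λ=-2: (A-λI) row 1 is [7, 0], so an eigenvector is (0, -1).
General solution: c_1e^(5t)(-1,3) + c_2e^(-2t)(0,-1).
Applying x_1(0)=-1, x_2(0)=-3 gives c_1=1, c_2=6.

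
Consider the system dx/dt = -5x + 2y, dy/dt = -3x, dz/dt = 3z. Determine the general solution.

x(t) = C_1e^(-3t) + 2C_3e^(-2t), y(t) = C_1e^(-3t) + 3C_3e^(-2t), z(t) = C_2e^(3t)

Coefficient matrix A = [[-5, 2, 0], [-3, 0, 0], [0, 0, 3]].
det(A - λI) = 0 gives eigenvalues λ = -3, 3, -2.
For λ=-3: eigenvector (1,1,0).
For λ=3: eigenvector (0,0,1).
For λ=-2: eigenvector (2,3,0).
General solution: C_1e^(-3t)(1,1,0) + C_2e^(3t)(0,0,1) + C_3e^(-2t)(2,3,0).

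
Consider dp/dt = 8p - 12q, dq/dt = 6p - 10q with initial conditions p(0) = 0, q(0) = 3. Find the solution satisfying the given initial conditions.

p(t) = -6e^(2t) + 6e^(-4t), q(t) = -3e^(2t) + 6e^(-4t)

Coefficient matrix A = [[8, -12], [6, -10]].
Characteristic polynomial det(A - λI) = λ^2 + 2λ - 8 = 0.
Eigenvalues λ = -4, 2.
For λ=-4: (A-λI) row 1 is [12, -12], so an eigenvector is (1, 1).
For λ=2: (A-λI) row 1 is [6, -12], so an eigenvector is (-2, -1).
General solution: K_1e^(-4t)(1,1) + K_2e^(2t)(-2,-1).
Applying p(0)=0, q(0)=3 gives K_1=6, K_2=3.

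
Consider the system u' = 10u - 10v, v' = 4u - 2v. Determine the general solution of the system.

Coefficient matrix A = [[10, -10], [4, -2]].
Characteristic polynomial det(A - λI) = λ^2 - 8λ + 20 = 0.
Eigenvalues λ = 4 ± 2i (complex conjugate pair).
For λ=4+2i: an eigenvector is (-2,-1) - i(-1,-1) = (-2 + i, -1 + i).
A real fundamental pair from Re and Im of e^((4+2i)t)v: X_1 = e^(4t)(cos(2t)·(-2,-1) + sin(2t)·(-1,-1)), X_2 = e^(4t)(sin(2t)·(-2,-1) - cos(2t)·(-1,-1)).
General solution: C_1X_1 + C_2X_2.

u(t) = -C_1e^(4t)sin(2t) - 2C_1e^(4t)cos(2t) - 2C_2e^(4t)sin(2t) + C_2e^(4t)cos(2t), v(t) = -C_1e^(4t)sin(2t) - C_1e^(4t)cos(2t) - C_2e^(4t)sin(2t) + C_2e^(4t)cos(2t)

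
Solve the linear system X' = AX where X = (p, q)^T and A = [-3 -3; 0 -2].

p(t) = -c_1e^(-3t) + 3c_2e^(-2t), q(t) = -c_2e^(-2t)

Coefficient matrix A = [[-3, -3], [0, -2]].
Characteristic polynomial det(A - λI) = λ^2 + 5λ + 6 = 0.
Eigenvalues λ = -3, -2.
For λ=-3: (A-λI) row 1 is [0, -3], so an eigenvector is (-1, 0).
For λ=-2: (A-λI) row 1 is [-1, -3], so an eigenvector is (3, -1).
General solution: c_1e^(-3t)(-1,0) + c_2e^(-2t)(3,-1).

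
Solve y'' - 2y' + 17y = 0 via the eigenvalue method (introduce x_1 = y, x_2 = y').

Let x_1 = y, x_2 = y'. Then x_1' = x_2 and x_2' = -17x_1 + 2x_2.
A = [[0,1],[-17,2]]; det(A-λI) = λ^2 - 2λ + 17.
Eigenvalues λ = 1 ± 4i.

y(t) = K_1e^(t)cos(4t) + K_2e^(t)sin(4t)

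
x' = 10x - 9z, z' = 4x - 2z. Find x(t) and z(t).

x(t) = -3c_1e^(4t) - 3c_2te^(4t) + c_2e^(4t), z(t) = -2c_1e^(4t) - 2c_2te^(4t) + c_2e^(4t)

Coefficient matrix A = [[10, -9], [4, -2]].
Characteristic polynomial det(A - λI) = λ^2 - 8λ + 16 = 0.
Single eigenvalue λ = 4 with algebraic multiplicity 2.
Eigenvector v = (-3,-2); generalized eigenvector w with (A-λI)w=v is (1,1).
General solution: e^(4t)[c_1·v + c_2·(t·v + w)].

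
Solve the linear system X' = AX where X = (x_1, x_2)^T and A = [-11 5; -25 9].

Coefficient matrix A = [[-11, 5], [-25, 9]].
Characteristic polynomial det(A - λI) = λ^2 + 2λ + 26 = 0.
Eigenvalues λ = -1 ± 5i (complex conjugate pair).
For λ=-1+5i: an eigenvector is (0,1) - i(1,2) = (0 - i, 1 - 2i).
A real fundamental pair from Re and Im of e^((-1+5i)t)v: X_1 = e^(-t)(cos(5t)·(0,1) + sin(5t)·(1,2)), X_2 = e^(-t)(sin(5t)·(0,1) - cos(5t)·(1,2)).
General solution: K_1X_1 + K_2X_2.

x_1(t) = K_1e^(-t)sin(5t) - K_2e^(-t)cos(5t), x_2(t) = 2K_1e^(-t)sin(5t) + K_1e^(-t)cos(5t) + K_2e^(-t)sin(5t) - 2K_2e^(-t)cos(5t)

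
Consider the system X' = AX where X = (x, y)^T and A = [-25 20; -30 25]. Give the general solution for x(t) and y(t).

x(t) = -2C_1e^(5t) - C_2e^(-5t), y(t) = -3C_1e^(5t) - C_2e^(-5t)

Coefficient matrix A = [[-25, 20], [-30, 25]].
Characteristic polynomial det(A - λI) = λ^2 - 25 = 0.
Eigenvalues λ = 5, -5.
For λ=5: (A-λI) row 1 is [-30, 20], so an eigenvector is (-2, -3).
For λ=-5: (A-λI) row 1 is [-20, 20], so an eigenvector is (-1, -1).
General solution: C_1e^(5t)(-2,-3) + C_2e^(-5t)(-1,-1).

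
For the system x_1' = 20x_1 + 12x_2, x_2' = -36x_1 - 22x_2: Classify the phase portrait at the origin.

A = [[20,12],[-36,-22]]; det(A-λI) = λ^2 + 2λ - 8.
λ = -4, 2: opposite signs.

saddle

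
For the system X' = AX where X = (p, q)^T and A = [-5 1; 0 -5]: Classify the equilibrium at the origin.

A = [[-5,1],[0,-5]]; det(A-λI) = λ^2 + 10λ + 25.
repeated λ = -5 with a single eigenvector.

stable improper node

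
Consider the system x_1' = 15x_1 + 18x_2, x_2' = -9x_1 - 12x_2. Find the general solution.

x_1(t) = 2c_1e^(6t) + c_2e^(-3t), x_2(t) = -c_1e^(6t) - c_2e^(-3t)

Coefficient matrix A = [[15, 18], [-9, -12]].
Characteristic polynomial det(A - λI) = λ^2 - 3λ - 18 = 0.
Eigenvalues λ = 6, -3.
For λ=6: (A-λI) row 1 is [9, 18], so an eigenvector is (2, -1).
For λ=-3: (A-λI) row 1 is [18, 18], so an eigenvector is (1, -1).
General solution: c_1e^(6t)(2,-1) + c_2e^(-3t)(1,-1).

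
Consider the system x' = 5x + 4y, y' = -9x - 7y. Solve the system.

x(t) = 2c_1e^(-t) + 2c_2te^(-t) - c_2e^(-t), y(t) = -3c_1e^(-t) - 3c_2te^(-t) + 2c_2e^(-t)

Coefficient matrix A = [[5, 4], [-9, -7]].
Characteristic polynomial det(A - λI) = λ^2 + 2λ + 1 = 0.
Single eigenvalue λ = -1 with algebraic multiplicity 2.
Eigenvector v = (2,-3); generalized eigenvector w with (A-λI)w=v is (-1,2).
General solution: e^(-t)[c_1·v + c_2·(t·v + w)].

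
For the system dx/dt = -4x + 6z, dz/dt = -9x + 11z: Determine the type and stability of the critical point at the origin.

unstable node

A = [[-4,6],[-9,11]]; det(A-λI) = λ^2 - 7λ + 10.
λ = 2, 5: both positive.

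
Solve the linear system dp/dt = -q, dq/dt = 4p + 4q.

Coefficient matrix A = [[0, -1], [4, 4]].
Characteristic polynomial det(A - λI) = λ^2 - 4λ + 4 = 0.
Single eigenvalue λ = 2 with algebraic multiplicity 2.
Eigenvector v = (1,-2); generalized eigenvector w with (A-λI)w=v is (1,-3).
General solution: e^(2t)[K_1·v + K_2·(t·v + w)].

p(t) = K_1e^(2t) + K_2te^(2t) + K_2e^(2t), q(t) = -2K_1e^(2t) - 2K_2te^(2t) - 3K_2e^(2t)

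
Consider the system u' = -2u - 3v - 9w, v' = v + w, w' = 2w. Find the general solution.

Coefficient matrix A = [[-2, -3, -9], [0, 1, 1], [0, 0, 2]].
det(A - λI) = 0 gives eigenvalues λ = 2, 1, -2.
For λ=2: eigenvector (-3,1,1).
For λ=1: eigenvector (-1,1,0).
For λ=-2: eigenvector (1,0,0).
General solution: K_1e^(2t)(-3,1,1) + K_2e^(t)(-1,1,0) + K_3e^(-2t)(1,0,0).

u(t) = -3K_1e^(2t) - K_2e^(t) + K_3e^(-2t), v(t) = K_1e^(2t) + K_2e^(t), w(t) = K_1e^(2t)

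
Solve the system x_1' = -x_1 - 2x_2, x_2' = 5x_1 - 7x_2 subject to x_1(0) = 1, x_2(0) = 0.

x_1(t) = 3e^(-4t)sin(t) + e^(-4t)cos(t), x_2(t) = 5e^(-4t)sin(t)

Coefficient matrix A = [[-1, -2], [5, -7]].
Characteristic polynomial det(A - λI) = λ^2 + 8λ + 17 = 0.
Eigenvalues λ = -4 ± i (complex conjugate pair).
For λ=-4+i: an eigenvector is (-1,-1) - i(-1,-2) = (-1 + i, -1 + 2i).
A real fundamental pair from Re and Im of e^((-4+i)t)v: X_1 = e^(-4t)(cos(t)·(-1,-1) + sin(t)·(-1,-2)), X_2 = e^(-4t)(sin(t)·(-1,-1) - cos(t)·(-1,-2)).
General solution: c_1X_1 + c_2X_2.
Applying x_1(0)=1, x_2(0)=0 gives c_1=-2, c_2=-1.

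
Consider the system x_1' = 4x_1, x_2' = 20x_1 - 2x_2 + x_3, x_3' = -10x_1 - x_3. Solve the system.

x_1(t) = K_2e^(4t), x_2(t) = K_1e^(-2t) + 3K_2e^(4t) + K_3e^(-t), x_3(t) = -2K_2e^(4t) + K_3e^(-t)

Coefficient matrix A = [[4, 0, 0], [20, -2, 1], [-10, 0, -1]].
det(A - λI) = 0 gives eigenvalues λ = -2, 4, -1.
For λ=-2: eigenvector (0,1,0).
For λ=4: eigenvector (1,3,-2).
For λ=-1: eigenvector (0,1,1).
General solution: K_1e^(-2t)(0,1,0) + K_2e^(4t)(1,3,-2) + K_3e^(-t)(0,1,1).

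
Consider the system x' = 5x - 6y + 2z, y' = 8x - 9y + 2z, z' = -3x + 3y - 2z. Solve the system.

Coefficient matrix A = [[5, -6, 2], [8, -9, 2], [-3, 3, -2]].
det(A - λI) = 0 gives eigenvalues λ = -1, -3, -2.
For λ=-1: eigenvector (1,1,0).
For λ=-3: eigenvector (6,7,-3).
For λ=-2: eigenvector (-2,-2,1).
General solution: K_1e^(-t)(1,1,0) + K_2e^(-3t)(6,7,-3) + K_3e^(-2t)(-2,-2,1).

x(t) = K_1e^(-t) + 6K_2e^(-3t) - 2K_3e^(-2t), y(t) = K_1e^(-t) + 7K_2e^(-3t) - 2K_3e^(-2t), z(t) = -3K_2e^(-3t) + K_3e^(-2t)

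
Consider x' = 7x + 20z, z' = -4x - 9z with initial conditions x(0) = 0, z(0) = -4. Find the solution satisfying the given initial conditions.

x(t) = -20e^(-t)sin(4t), z(t) = 8e^(-t)sin(4t) - 4e^(-t)cos(4t)

Coefficient matrix A = [[7, 20], [-4, -9]].
Characteristic polynomial det(A - λI) = λ^2 + 2λ + 17 = 0.
Eigenvalues λ = -1 ± 4i (complex conjugate pair).
For λ=-1+4i: an eigenvector is (-1,0) - i(-2,1) = (-1 + 2i, 0 - i).
A real fundamental pair from Re and Im of e^((-1+4i)t)v: X_1 = e^(-t)(cos(4t)·(-1,0) + sin(4t)·(-2,1)), X_2 = e^(-t)(sin(4t)·(-1,0) - cos(4t)·(-2,1)).
General solution: c_1X_1 + c_2X_2.
Applying x(0)=0, z(0)=-4 gives c_1=8, c_2=4.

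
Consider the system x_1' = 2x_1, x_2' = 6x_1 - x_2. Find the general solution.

Coefficient matrix A = [[2, 0], [6, -1]].
Characteristic polynomial det(A - λI) = λ^2 - λ - 2 = 0.
Eigenvalues λ = -1, 2.
For λ=-1: (A-λI) row 1 is [3, 0], so an eigenvector is (0, -1).
For λ=2: (A-λI) row 2 is [6, -3], so an eigenvector is (1, 2).
General solution: K_1e^(-t)(0,-1) + K_2e^(2t)(1,2).

x_1(t) = K_2e^(2t), x_2(t) = -K_1e^(-t) + 2K_2e^(2t)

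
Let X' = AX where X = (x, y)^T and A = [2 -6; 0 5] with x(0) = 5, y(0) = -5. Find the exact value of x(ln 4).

A = [[2,-6],[0,5]]; eigenvalues λ = 2, 5.
Eigenvectors: (-1,0) for λ=2, (2,-1) for λ=5.
From the initial condition, c_1 = 5, c_2 = 5.
x(ln 4) = (5)(4^2)(-1) + (5)(4^5)(2) = 10160.

10160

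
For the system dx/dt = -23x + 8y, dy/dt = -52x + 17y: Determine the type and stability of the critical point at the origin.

stable spiral

A = [[-23,8],[-52,17]]; det(A-λI) = λ^2 + 6λ + 25.
λ = -3 ± 4i: negative real part.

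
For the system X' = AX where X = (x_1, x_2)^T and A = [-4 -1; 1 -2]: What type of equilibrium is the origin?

A = [[-4,-1],[1,-2]]; det(A-λI) = λ^2 + 6λ + 9.
repeated λ = -3 with a single eigenvector.

stable improper node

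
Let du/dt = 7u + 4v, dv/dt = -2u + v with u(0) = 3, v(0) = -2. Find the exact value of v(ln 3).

A = [[7,4],[-2,1]]; eigenvalues λ = 5, 3.
Eigenvectors: (2,-1) for λ=5, (1,-1) for λ=3.
From the initial condition, c_1 = 1, c_2 = 1.
v(ln 3) = (1)(3^5)(-1) + (1)(3^3)(-1) = -270.

-270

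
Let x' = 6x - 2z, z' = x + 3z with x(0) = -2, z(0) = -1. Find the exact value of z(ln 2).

-32

A = [[6,-2],[1,3]]; eigenvalues λ = 4, 5.
Eigenvectors: (-1,-1) for λ=4, (2,1) for λ=5.
From the initial condition, c_1 = 0, c_2 = -1.
z(ln 2) = (0)(2^4)(-1) + (-1)(2^5)(1) = -32.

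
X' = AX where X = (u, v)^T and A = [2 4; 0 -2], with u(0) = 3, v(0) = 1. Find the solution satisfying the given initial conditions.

u(t) = 4e^(2t) - e^(-2t), v(t) = e^(-2t)

Coefficient matrix A = [[2, 4], [0, -2]].
Characteristic polynomial det(A - λI) = λ^2 - 4 = 0.
Eigenvalues λ = -2, 2.
For λ=-2: (A-λI) row 1 is [4, 4], so an eigenvector is (-1, 1).
For λ=2: (A-λI) row 1 is [0, 4], so an eigenvector is (-1, 0).
General solution: K_1e^(-2t)(-1,1) + K_2e^(2t)(-1,0).
Applying u(0)=3, v(0)=1 gives K_1=1, K_2=-4.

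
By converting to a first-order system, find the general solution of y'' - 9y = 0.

y(t) = K_1e^(3t) + K_2e^(-3t)

Let x_1 = y, x_2 = y'. Then x_1' = x_2 and x_2' = 9x_1.
A = [[0,1],[9,0]]; det(A-λI) = λ^2 - 9.
Eigenvalues λ = 3, -3 with eigenvectors (1,3), (1,-3).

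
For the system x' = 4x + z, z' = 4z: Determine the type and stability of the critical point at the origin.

unstable improper node

A = [[4,1],[0,4]]; det(A-λI) = λ^2 - 8λ + 16.
repeated λ = 4 with a single eigenvector.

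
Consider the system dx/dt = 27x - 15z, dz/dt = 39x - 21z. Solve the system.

x(t) = -2C_1e^(3t)sin(3t) + C_1e^(3t)cos(3t) + C_2e^(3t)sin(3t) + 2C_2e^(3t)cos(3t), z(t) = -3C_1e^(3t)sin(3t) + 2C_1e^(3t)cos(3t) + 2C_2e^(3t)sin(3t) + 3C_2e^(3t)cos(3t)

Coefficient matrix A = [[27, -15], [39, -21]].
Characteristic polynomial det(A - λI) = λ^2 - 6λ + 18 = 0.
Eigenvalues λ = 3 ± 3i (complex conjugate pair).
For λ=3+3i: an eigenvector is (1,2) - i(-2,-3) = (1 + 2i, 2 + 3i).
A real fundamental pair from Re and Im of e^((3+3i)t)v: X_1 = e^(3t)(cos(3t)·(1,2) + sin(3t)·(-2,-3)), X_2 = e^(3t)(sin(3t)·(1,2) - cos(3t)·(-2,-3)).
General solution: C_1X_1 + C_2X_2.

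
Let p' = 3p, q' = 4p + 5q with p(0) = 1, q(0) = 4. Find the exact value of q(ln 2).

A = [[3,0],[4,5]]; eigenvalues λ = 5, 3.
Eigenvectors: (0,-1) for λ=5, (-1,2) for λ=3.
From the initial condition, c_1 = -6, c_2 = -1.
q(ln 2) = (-6)(2^5)(-1) + (-1)(2^3)(2) = 176.

176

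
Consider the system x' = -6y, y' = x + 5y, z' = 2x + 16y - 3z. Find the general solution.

x(t) = -2C_2e^(3t) + 3C_3e^(2t), y(t) = C_2e^(3t) - C_3e^(2t), z(t) = C_1e^(-3t) + 2C_2e^(3t) - 2C_3e^(2t)

Coefficient matrix A = [[0, -6, 0], [1, 5, 0], [2, 16, -3]].
det(A - λI) = 0 gives eigenvalues λ = -3, 3, 2.
For λ=-3: eigenvector (0,0,1).
For λ=3: eigenvector (-2,1,2).
For λ=2: eigenvector (3,-1,-2).
General solution: C_1e^(-3t)(0,0,1) + C_2e^(3t)(-2,1,2) + C_3e^(2t)(3,-1,-2).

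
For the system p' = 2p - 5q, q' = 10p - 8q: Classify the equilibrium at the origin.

A = [[2,-5],[10,-8]]; det(A-λI) = λ^2 + 6λ + 34.
λ = -3 ± 5i: negative real part.

stable spiral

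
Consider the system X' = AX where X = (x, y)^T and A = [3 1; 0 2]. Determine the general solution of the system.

x(t) = -C_1e^(2t) - C_2e^(3t), y(t) = C_1e^(2t)

Coefficient matrix A = [[3, 1], [0, 2]].
Characteristic polynomial det(A - λI) = λ^2 - 5λ + 6 = 0.
Eigenvalues λ = 2, 3.
For λ=2: (A-λI) row 1 is [1, 1], so an eigenvector is (-1, 1).
For λ=3: (A-λI) row 1 is [0, 1], so an eigenvector is (-1, 0).
General solution: C_1e^(2t)(-1,1) + C_2e^(3t)(-1,0).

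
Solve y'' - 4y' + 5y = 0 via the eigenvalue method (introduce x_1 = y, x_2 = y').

y(t) = K_1e^(2t)cos(t) + K_2e^(2t)sin(t)

Let x_1 = y, x_2 = y'. Then x_1' = x_2 and x_2' = -5x_1 + 4x_2.
A = [[0,1],[-5,4]]; det(A-λI) = λ^2 - 4λ + 5.
Eigenvalues λ = 2 ± i.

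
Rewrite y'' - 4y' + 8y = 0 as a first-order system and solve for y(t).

Let x_1 = y, x_2 = y'. Then x_1' = x_2 and x_2' = -8x_1 + 4x_2.
A = [[0,1],[-8,4]]; det(A-λI) = λ^2 - 4λ + 8.
Eigenvalues λ = 2 ± 2i.

y(t) = c_1e^(2t)cos(2t) + c_2e^(2t)sin(2t)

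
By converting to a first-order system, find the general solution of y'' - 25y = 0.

y(t) = c_1e^(5t) + c_2e^(-5t)

Let x_1 = y, x_2 = y'. Then x_1' = x_2 and x_2' = 25x_1.
A = [[0,1],[25,0]]; det(A-λI) = λ^2 - 25.
Eigenvalues λ = 5, -5 with eigenvectors (1,5), (1,-5).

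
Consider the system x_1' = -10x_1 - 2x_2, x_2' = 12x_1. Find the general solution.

x_1(t) = -c_1e^(-6t) + c_2e^(-4t), x_2(t) = 2c_1e^(-6t) - 3c_2e^(-4t)

Coefficient matrix A = [[-10, -2], [12, 0]].
Characteristic polynomial det(A - λI) = λ^2 + 10λ + 24 = 0.
Eigenvalues λ = -6, -4.
For λ=-6: (A-λI) row 1 is [-4, -2], so an eigenvector is (-1, 2).
For λ=-4: (A-λI) row 1 is [-6, -2], so an eigenvector is (1, -3).
General solution: c_1e^(-6t)(-1,2) + c_2e^(-4t)(1,-3).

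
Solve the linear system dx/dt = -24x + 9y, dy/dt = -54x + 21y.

Coefficient matrix A = [[-24, 9], [-54, 21]].
Characteristic polynomial det(A - λI) = λ^2 + 3λ - 18 = 0.
Eigenvalues λ = 3, -6.
For λ=3: (A-λI) row 1 is [-27, 9], so an eigenvector is (-1, -3).
For λ=-6: (A-λI) row 1 is [-18, 9], so an eigenvector is (-1, -2).
General solution: K_1e^(3t)(-1,-3) + K_2e^(-6t)(-1,-2).

x(t) = -K_1e^(3t) - K_2e^(-6t), y(t) = -3K_1e^(3t) - 2K_2e^(-6t)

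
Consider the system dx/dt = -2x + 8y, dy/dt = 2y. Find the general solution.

x(t) = -2K_1e^(2t) + K_2e^(-2t), y(t) = -K_1e^(2t)

Coefficient matrix A = [[-2, 8], [0, 2]].
Characteristic polynomial det(A - λI) = λ^2 - 4 = 0.
Eigenvalues λ = 2, -2.
For λ=2: (A-λI) row 1 is [-4, 8], so an eigenvector is (-2, -1).
For λ=-2: (A-λI) row 1 is [0, 8], so an eigenvector is (1, 0).
General solution: K_1e^(2t)(-2,-1) + K_2e^(-2t)(1,0).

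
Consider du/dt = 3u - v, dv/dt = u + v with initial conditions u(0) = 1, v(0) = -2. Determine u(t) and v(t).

Coefficient matrix A = [[3, -1], [1, 1]].
Characteristic polynomial det(A - λI) = λ^2 - 4λ + 4 = 0.
Single eigenvalue λ = 2 with algebraic multiplicity 2.
Eigenvector v = (1,1); generalized eigenvector w with (A-λI)w=v is (-2,-3).
General solution: e^(2t)[C_1·v + C_2·(t·v + w)].
Applying u(0)=1, v(0)=-2 gives C_1=7, C_2=3.

u(t) = 3te^(2t) + e^(2t), v(t) = 3te^(2t) - 2e^(2t)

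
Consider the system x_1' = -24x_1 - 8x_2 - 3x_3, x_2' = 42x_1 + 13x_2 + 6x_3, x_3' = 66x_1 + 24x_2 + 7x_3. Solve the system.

Coefficient matrix A = [[-24, -8, -3], [42, 13, 6], [66, 24, 7]].
det(A - λI) = 0 gives eigenvalues λ = -3, -2, 1.
For λ=-3: eigenvector (2,-3,-6).
For λ=-2: eigenvector (1,-2,-2).
For λ=1: eigenvector (-1,2,3).
General solution: C_1e^(-3t)(2,-3,-6) + C_2e^(-2t)(1,-2,-2) + C_3e^(t)(-1,2,3).

x_1(t) = 2C_1e^(-3t) + C_2e^(-2t) - C_3e^(t), x_2(t) = -3C_1e^(-3t) - 2C_2e^(-2t) + 2C_3e^(t), x_3(t) = -6C_1e^(-3t) - 2C_2e^(-2t) + 3C_3e^(t)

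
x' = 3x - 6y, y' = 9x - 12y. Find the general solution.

Coefficient matrix A = [[3, -6], [9, -12]].
Characteristic polynomial det(A - λI) = λ^2 + 9λ + 18 = 0.
Eigenvalues λ = -3, -6.
For λ=-3: (A-λI) row 1 is [6, -6], so an eigenvector is (1, 1).
For λ=-6: (A-λI) row 1 is [9, -6], so an eigenvector is (-2, -3).
General solution: K_1e^(-3t)(1,1) + K_2e^(-6t)(-2,-3).

x(t) = K_1e^(-3t) - 2K_2e^(-6t), y(t) = K_1e^(-3t) - 3K_2e^(-6t)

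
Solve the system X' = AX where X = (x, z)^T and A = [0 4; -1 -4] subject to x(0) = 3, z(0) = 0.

Coefficient matrix A = [[0, 4], [-1, -4]].
Characteristic polynomial det(A - λI) = λ^2 + 4λ + 4 = 0.
Single eigenvalue λ = -2 with algebraic multiplicity 2.
Eigenvector v = (2,-1); generalized eigenvector w with (A-λI)w=v is (1,0).
General solution: e^(-2t)[K_1·v + K_2·(t·v + w)].
Applying x(0)=3, z(0)=0 gives K_1=0, K_2=3.

x(t) = 6te^(-2t) + 3e^(-2t), z(t) = -3te^(-2t)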